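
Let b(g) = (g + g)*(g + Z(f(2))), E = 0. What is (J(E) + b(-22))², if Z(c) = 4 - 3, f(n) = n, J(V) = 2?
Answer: 857476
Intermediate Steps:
Z(c) = 1
b(g) = 2*g*(1 + g) (b(g) = (g + g)*(g + 1) = (2*g)*(1 + g) = 2*g*(1 + g))
(J(E) + b(-22))² = (2 + 2*(-22)*(1 - 22))² = (2 + 2*(-22)*(-21))² = (2 + 924)² = 926² = 857476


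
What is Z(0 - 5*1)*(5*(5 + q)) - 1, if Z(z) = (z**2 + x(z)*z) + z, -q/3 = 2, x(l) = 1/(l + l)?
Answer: -207/2 ≈ -103.50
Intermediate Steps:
x(l) = 1/(2*l)
q = -6 (q = -3*2 = -6)
Z(z) = 1/2 + z + z**2 (Z(z) = (z**2 + (1/(2*z))*z) + z = (z**2 + 1/2) + z = (1/2 + z**2) + z = 1/2 + z + z**2)
Z(0 - 5*1)*(5*(5 + q)) - 1 = (1/2 + (0 - 5*1) + (0 - 5*1)**2)*(5*(5 - 6)) - 1 = (1/2 + (0 - 5) + (0 - 5)**2)*(5*(-1)) - 1 = (1/2 - 5 + (-5)**2)*(-5) - 1 = (1/2 - 5 + 25)*(-5) - 1 = (41/2)*(-5) - 1 = -205/2 - 1 = -207/2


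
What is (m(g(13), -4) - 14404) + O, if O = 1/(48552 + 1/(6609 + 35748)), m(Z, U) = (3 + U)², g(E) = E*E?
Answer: -29620015244838/2056517065 ≈ -14403.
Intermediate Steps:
g(E) = E²
O = 42357/2056517065 (O = 1/(48552 + 1/42357) = 1/(2056517065/42357) = 42357/2056517065 ≈ 2.0596e-5)
(m(g(13), -4) - 14404) + O = ((3 - 4)² - 14404) + 42357/2056517065 = ((-1)² - 14404) + 42357/2056517065 = (1 - 14404) + 42357/2056517065 = -14403 + 42357/2056517065 = -29620015244838/2056517065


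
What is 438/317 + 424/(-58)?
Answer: -54502/9193 ≈ -5.9286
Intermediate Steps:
438/317 + 424/(-58) = 438*(1/317) + 424*(-1/58) = 438/317 - 212/29 = -54502/9193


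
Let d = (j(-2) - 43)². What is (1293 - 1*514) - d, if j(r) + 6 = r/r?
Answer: -1525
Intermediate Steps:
j(r) = -5 (j(r) = -6 + r/r = -6 + 1 = -5)
d = 2304 (d = (-5 - 43)² = (-48)² = 2304)
(1293 - 1*514) - d = (1293 - 1*514) - 1*2304 = (1293 - 514) - 2304 = 779 - 2304 = -1525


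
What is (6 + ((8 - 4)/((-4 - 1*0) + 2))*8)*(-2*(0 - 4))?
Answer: -80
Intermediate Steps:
(6 + ((8 - 4)/((-4 - 1*0) + 2))*8)*(-2*(0 - 4)) = (6 + (4/((-4 + 0) + 2))*8)*(-2*(-4)) = (6 + (4/(-4 + 2))*8)*8 = (6 + (4/(-2))*8)*8 = (6 + (4*(-1/2))*8)*8 = (6 - 2*8)*8 = (6 - 16)*8 = -10*8 = -80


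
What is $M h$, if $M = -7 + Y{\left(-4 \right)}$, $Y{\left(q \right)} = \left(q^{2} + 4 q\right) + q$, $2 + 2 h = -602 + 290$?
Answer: $1727$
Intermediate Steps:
$h = -157$ ($h = -1 + \frac{-602 + 290}{2} = -1 + \frac{1}{2} \left(-312\right) = -1 - 156 = -157$)
$Y{\left(q \right)} = q^{2} + 5 q$
$M = -11$ ($M = -7 - 4 \left(5 - 4\right) = -7 - 4 = -11$)
$M h = \left(-11\right) \left(-157\right) = 1727$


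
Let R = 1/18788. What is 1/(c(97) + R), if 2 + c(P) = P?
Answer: 18788/1784861 ≈ 0.010526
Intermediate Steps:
c(P) = -2 + P
R = 1/18788 ≈ 5.3225e-5
1/(c(97) + R) = 1/((-2 + 97) + 1/18788) = 1/(95 + 1/18788) = 1/(1784861/18788) = 18788/1784861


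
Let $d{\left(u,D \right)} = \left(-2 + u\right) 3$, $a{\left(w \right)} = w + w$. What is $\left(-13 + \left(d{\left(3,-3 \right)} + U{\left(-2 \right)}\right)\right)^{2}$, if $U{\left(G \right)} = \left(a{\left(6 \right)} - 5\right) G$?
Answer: $576$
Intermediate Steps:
$a{\left(w \right)} = 2 w$
$U{\left(G \right)} = 7 G$ ($U{\left(G \right)} = \left(2 \cdot 6 - 5\right) G = \left(12 - 5\right) G = 7 G$)
$d{\left(u,D \right)} = -6 + 3 u$
$\left(-13 + \left(d{\left(3,-3 \right)} + U{\left(-2 \right)}\right)\right)^{2} = \left(-13 + \left(\left(-6 + 3 \cdot 3\right) + 7 \left(-2\right)\right)\right)^{2} = \left(-13 + \left(\left(-6 + 9\right) - 14\right)\right)^{2} = \left(-13 + \left(3 - 14\right)\right)^{2} = \left(-13 - 11\right)^{2} = \left(-24\right)^{2} = 576$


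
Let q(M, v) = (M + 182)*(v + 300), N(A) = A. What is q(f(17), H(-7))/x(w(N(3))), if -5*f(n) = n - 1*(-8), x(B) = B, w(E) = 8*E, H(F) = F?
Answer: 17287/8 ≈ 2160.9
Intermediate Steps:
f(n) = -8/5 - n/5 (f(n) = -(n - 1*(-8))/5 = -(n + 8)/5 = -(8 + n)/5 = -8/5 - n/5)
q(M, v) = (182 + M)*(300 + v)
q(f(17), H(-7))/x(w(N(3))) = (54600 + 182*(-7) + 300*(-8/5 - 1/5*17) + (-8/5 - 1/5*17)*(-7))/((8*3)) = (54600 - 1274 + 300*(-8/5 - 17/5) + (-8/5 - 17/5)*(-7))/24 = (54600 - 1274 + 300*(-5) - 5*(-7))*(1/24) = (54600 - 1274 - 1500 + 35)*(1/24) = 51861*(1/24) = 17287/8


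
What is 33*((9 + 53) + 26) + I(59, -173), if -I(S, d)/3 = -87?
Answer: 3165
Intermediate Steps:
I(S, d) = 261 (I(S, d) = -3*(-87) = 261)
33*((9 + 53) + 26) + I(59, -173) = 33*((9 + 53) + 26) + 261 = 33*(62 + 26) + 261 = 33*88 + 261 = 2904 + 261 = 3165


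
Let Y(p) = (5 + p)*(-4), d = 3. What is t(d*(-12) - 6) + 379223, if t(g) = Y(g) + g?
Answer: 379329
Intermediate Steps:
Y(p) = -20 - 4*p
t(g) = -20 - 3*g (t(g) = (-20 - 4*g) + g = -20 - 3*g)
t(d*(-12) - 6) + 379223 = (-20 - 3*(3*(-12) - 6)) + 379223 = (-20 - 3*(-36 - 6)) + 379223 = (-20 - 3*(-42)) + 379223 = (-20 + 126) + 379223 = 106 + 379223 = 379329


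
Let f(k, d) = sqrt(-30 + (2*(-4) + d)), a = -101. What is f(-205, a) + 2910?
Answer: 2910 + I*sqrt(139) ≈ 2910.0 + 11.79*I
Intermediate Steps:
f(k, d) = sqrt(-38 + d) (f(k, d) = sqrt(-30 + (-8 + d)) = sqrt(-38 + d))
f(-205, a) + 2910 = sqrt(-38 - 101) + 2910 = sqrt(-139) + 2910 = I*sqrt(139) + 2910 = 2910 + I*sqrt(139)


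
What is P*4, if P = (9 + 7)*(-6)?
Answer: -384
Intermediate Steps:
P = -96 (P = 16*(-6) = -96)
P*4 = -96*4 = -384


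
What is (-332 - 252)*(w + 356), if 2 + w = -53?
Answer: -175784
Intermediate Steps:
w = -55 (w = -2 - 53 = -55)
(-332 - 252)*(w + 356) = (-332 - 252)*(-55 + 356) = -584*301 = -175784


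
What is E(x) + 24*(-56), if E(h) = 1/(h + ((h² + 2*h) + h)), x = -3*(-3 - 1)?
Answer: -258047/192 ≈ -1344.0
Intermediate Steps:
x = 12 (x = -3*(-4) = 12)
E(h) = 1/(h² + 4*h) (E(h) = 1/(h + (h² + 3*h)) = 1/(h² + 4*h))
E(x) + 24*(-56) = 1/(12*(4 + 12)) + 24*(-56) = (1/12)/16 - 1344 = (1/12)*(1/16) - 1344 = 1/192 - 1344 = -258047/192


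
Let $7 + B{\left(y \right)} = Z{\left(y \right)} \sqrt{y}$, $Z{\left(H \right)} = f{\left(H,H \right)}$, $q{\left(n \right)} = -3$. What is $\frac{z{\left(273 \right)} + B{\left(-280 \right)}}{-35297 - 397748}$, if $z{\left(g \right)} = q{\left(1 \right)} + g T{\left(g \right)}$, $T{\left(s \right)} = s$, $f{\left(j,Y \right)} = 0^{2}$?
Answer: $- \frac{74519}{433045} \approx -0.17208$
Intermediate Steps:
$f{\left(j,Y \right)} = 0$
$Z{\left(H \right)} = 0$
$B{\left(y \right)} = -7$ ($B{\left(y \right)} = -7 + 0 \sqrt{y} = -7 + 0 = -7$)
$z{\left(g \right)} = -3 + g^{2}$ ($z{\left(g \right)} = -3 + g g = -3 + g^{2}$)
$\frac{z{\left(273 \right)} + B{\left(-280 \right)}}{-35297 - 397748} = \frac{\left(-3 + 273^{2}\right) - 7}{-35297 - 397748} = \frac{\left(-3 + 74529\right) - 7}{-433045} = \left(74526 - 7\right) \left(- \frac{1}{433045}\right) = 74519 \left(- \frac{1}{433045}\right) = - \frac{74519}{433045}$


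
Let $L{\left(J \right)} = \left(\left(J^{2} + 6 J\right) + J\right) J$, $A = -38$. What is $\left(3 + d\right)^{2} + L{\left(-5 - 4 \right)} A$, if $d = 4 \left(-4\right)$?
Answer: $6325$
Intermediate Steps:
$d = -16$
$L{\left(J \right)} = J \left(J^{2} + 7 J\right)$ ($L{\left(J \right)} = \left(J^{2} + 7 J\right) J = J \left(J^{2} + 7 J\right)$)
$\left(3 + d\right)^{2} + L{\left(-5 - 4 \right)} A = \left(3 - 16\right)^{2} + \left(-5 - 4\right)^{2} \left(7 - 9\right) \left(-38\right) = \left(-13\right)^{2} + \left(-5 - 4\right)^{2} \left(7 - 9\right) \left(-38\right) = 169 + \left(-9\right)^{2} \left(7 - 9\right) \left(-38\right) = 169 + 81 \left(-2\right) \left(-38\right) = 169 - -6156 = 169 + 6156 = 6325$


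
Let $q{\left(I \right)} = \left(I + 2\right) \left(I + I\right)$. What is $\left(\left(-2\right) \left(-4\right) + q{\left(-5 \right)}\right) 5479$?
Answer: $208202$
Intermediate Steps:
$q{\left(I \right)} = 2 I \left(2 + I\right)$ ($q{\left(I \right)} = \left(2 + I\right) 2 I = 2 I \left(2 + I\right)$)
$\left(\left(-2\right) \left(-4\right) + q{\left(-5 \right)}\right) 5479 = \left(\left(-2\right) \left(-4\right) + 2 \left(-5\right) \left(2 - 5\right)\right) 5479 = \left(8 + 2 \left(-5\right) \left(-3\right)\right) 5479 = \left(8 + 30\right) 5479 = 38 \cdot 5479 = 208202$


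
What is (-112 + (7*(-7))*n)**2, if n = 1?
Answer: 25921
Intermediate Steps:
(-112 + (7*(-7))*n)**2 = (-112 + (7*(-7))*1)**2 = (-112 - 49*1)**2 = (-112 - 49)**2 = (-161)**2 = 25921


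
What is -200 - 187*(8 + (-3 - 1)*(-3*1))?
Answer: -3940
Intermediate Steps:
-200 - 187*(8 + (-3 - 1)*(-3*1)) = -200 - 187*(8 - 4*(-3)) = -200 - 187*(8 + 12) = -200 - 187*20 = -200 - 3740 = -3940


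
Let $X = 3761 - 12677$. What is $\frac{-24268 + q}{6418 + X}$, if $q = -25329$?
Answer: $\frac{49597}{2498} \approx 19.855$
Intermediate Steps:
$X = -8916$ ($X = 3761 - 12677 = -8916$)
$\frac{-24268 + q}{6418 + X} = \frac{-24268 - 25329}{6418 - 8916} = - \frac{49597}{-2498} = \left(-49597\right) \left(- \frac{1}{2498}\right) = \frac{49597}{2498}$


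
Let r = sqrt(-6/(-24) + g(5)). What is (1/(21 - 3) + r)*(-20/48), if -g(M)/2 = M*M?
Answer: -5/216 - 5*I*sqrt(199)/24 ≈ -0.023148 - 2.9389*I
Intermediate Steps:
g(M) = -2*M**2 (g(M) = -2*M*M = -2*M**2)
r = I*sqrt(199)/2 (r = sqrt(-6/(-24) - 2*5**2) = sqrt(-6*(-1/24) - 2*25) = sqrt(1/4 - 50) = sqrt(-199/4) = I*sqrt(199)/2 ≈ 7.0534*I)
(1/(21 - 3) + r)*(-20/48) = (1/(21 - 3) + I*sqrt(199)/2)*(-20/48) = (1/18 + I*sqrt(199)/2)*(-20*1/48) = (1/18 + I*sqrt(199)/2)*(-5/12) = -5/216 - 5*I*sqrt(199)/24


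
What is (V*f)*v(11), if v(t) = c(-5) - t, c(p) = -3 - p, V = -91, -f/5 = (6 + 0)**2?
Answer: -147420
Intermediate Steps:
f = -180 (f = -5*(6 + 0)**2 = -5*6**2 = -5*36 = -180)
v(t) = 2 - t (v(t) = (-3 - 1*(-5)) - t = (-3 + 5) - t = 2 - t)
(V*f)*v(11) = (-91*(-180))*(2 - 1*11) = 16380*(2 - 11) = 16380*(-9) = -147420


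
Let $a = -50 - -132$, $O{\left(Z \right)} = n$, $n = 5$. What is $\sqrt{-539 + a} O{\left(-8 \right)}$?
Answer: $5 i \sqrt{457} \approx 106.89 i$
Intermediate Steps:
$O{\left(Z \right)} = 5$
$a = 82$ ($a = -50 + 132 = 82$)
$\sqrt{-539 + a} O{\left(-8 \right)} = \sqrt{-539 + 82} \cdot 5 = \sqrt{-457} \cdot 5 = i \sqrt{457} \cdot 5 = 5 i \sqrt{457}$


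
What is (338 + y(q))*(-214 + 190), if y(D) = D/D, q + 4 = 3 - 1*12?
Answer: -8136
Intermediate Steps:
q = -13 (q = -4 + (3 - 1*12) = -4 + (3 - 12) = -4 - 9 = -13)
y(D) = 1
(338 + y(q))*(-214 + 190) = (338 + 1)*(-214 + 190) = 339*(-24) = -8136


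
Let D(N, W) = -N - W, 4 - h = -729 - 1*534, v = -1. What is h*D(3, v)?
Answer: -2534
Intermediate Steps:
h = 1267 (h = 4 - (-729 - 1*534) = 4 - (-729 - 534) = 4 - 1*(-1263) = 4 + 1263 = 1267)
h*D(3, v) = 1267*(-1*3 - 1*(-1)) = 1267*(-3 + 1) = 1267*(-2) = -2534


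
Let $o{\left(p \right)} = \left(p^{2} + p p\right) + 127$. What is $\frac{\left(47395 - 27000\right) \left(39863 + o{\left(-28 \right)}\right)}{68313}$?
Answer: $\frac{847575410}{68313} \approx 12407.0$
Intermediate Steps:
$o{\left(p \right)} = 127 + 2 p^{2}$ ($o{\left(p \right)} = \left(p^{2} + p^{2}\right) + 127 = 2 p^{2} + 127 = 127 + 2 p^{2}$)
$\frac{\left(47395 - 27000\right) \left(39863 + o{\left(-28 \right)}\right)}{68313} = \frac{\left(47395 - 27000\right) \left(39863 + \left(127 + 2 \left(-28\right)^{2}\right)\right)}{68313} = 20395 \left(39863 + \left(127 + 2 \cdot 784\right)\right) \frac{1}{68313} = 20395 \left(39863 + \left(127 + 1568\right)\right) \frac{1}{68313} = 20395 \left(39863 + 1695\right) \frac{1}{68313} = 20395 \cdot 41558 \cdot \frac{1}{68313} = 847575410 \cdot \frac{1}{68313} = \frac{847575410}{68313}$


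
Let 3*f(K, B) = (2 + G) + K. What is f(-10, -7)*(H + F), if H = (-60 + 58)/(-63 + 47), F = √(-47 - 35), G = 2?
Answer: -¼ - 2*I*√82 ≈ -0.25 - 18.111*I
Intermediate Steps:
f(K, B) = 4/3 + K/3 (f(K, B) = ((2 + 2) + K)/3 = (4 + K)/3 = 4/3 + K/3)
F = I*√82 (F = √(-82) = I*√82 ≈ 9.0554*I)
H = ⅛ (H = -2/(-16) = -2*(-1/16) = ⅛ ≈ 0.12500)
f(-10, -7)*(H + F) = (4/3 + (⅓)*(-10))*(⅛ + I*√82) = (4/3 - 10/3)*(⅛ + I*√82) = -2*(⅛ + I*√82) = -¼ - 2*I*√82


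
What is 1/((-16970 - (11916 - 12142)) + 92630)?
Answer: 1/75886 ≈ 1.3178e-5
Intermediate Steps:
1/((-16970 - (11916 - 12142)) + 92630) = 1/((-16970 - 1*(-226)) + 92630) = 1/((-16970 + 226) + 92630) = 1/(-16744 + 92630) = 1/75886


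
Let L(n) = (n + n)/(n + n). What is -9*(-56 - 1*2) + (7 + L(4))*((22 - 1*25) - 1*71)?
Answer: -70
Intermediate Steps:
L(n) = 1 (L(n) = (2*n)/((2*n)) = (2*n)*(1/(2*n)) = 1)
-9*(-56 - 1*2) + (7 + L(4))*((22 - 1*25) - 1*71) = -9*(-56 - 1*2) + (7 + 1)*((22 - 1*25) - 1*71) = -9*(-56 - 2) + 8*((22 - 25) - 71) = -9*(-58) + 8*(-3 - 71) = 522 + 8*(-74) = 522 - 592 = -70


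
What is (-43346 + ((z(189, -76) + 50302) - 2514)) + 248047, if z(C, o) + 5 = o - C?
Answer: 252219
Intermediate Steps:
z(C, o) = -5 + o - C (z(C, o) = -5 + (o - C) = -5 + o - C)
(-43346 + ((z(189, -76) + 50302) - 2514)) + 248047 = (-43346 + (((-5 - 76 - 1*189) + 50302) - 2514)) + 248047 = (-43346 + (((-5 - 76 - 189) + 50302) - 2514)) + 248047 = (-43346 + ((-270 + 50302) - 2514)) + 248047 = (-43346 + (50032 - 2514)) + 248047 = (-43346 + 47518) + 248047 = 4172 + 248047 = 252219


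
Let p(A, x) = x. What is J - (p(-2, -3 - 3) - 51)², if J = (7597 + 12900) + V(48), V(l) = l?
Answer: 17296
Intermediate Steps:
J = 20545 (J = (7597 + 12900) + 48 = 20497 + 48 = 20545)
J - (p(-2, -3 - 3) - 51)² = 20545 - ((-3 - 3) - 51)² = 20545 - (-6 - 51)² = 20545 - 1*(-57)² = 20545 - 1*3249 = 20545 - 3249 = 17296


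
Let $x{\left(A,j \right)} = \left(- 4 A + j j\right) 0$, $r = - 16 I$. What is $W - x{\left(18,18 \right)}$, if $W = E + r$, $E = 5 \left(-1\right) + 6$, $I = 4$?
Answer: $-63$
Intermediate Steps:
$r = -64$ ($r = \left(-16\right) 4 = -64$)
$E = 1$ ($E = -5 + 6 = 1$)
$x{\left(A,j \right)} = 0$ ($x{\left(A,j \right)} = \left(- 4 A + j^{2}\right) 0 = \left(j^{2} - 4 A\right) 0 = 0$)
$W = -63$ ($W = 1 - 64 = -63$)
$W - x{\left(18,18 \right)} = -63 - 0 = -63 + 0 = -63$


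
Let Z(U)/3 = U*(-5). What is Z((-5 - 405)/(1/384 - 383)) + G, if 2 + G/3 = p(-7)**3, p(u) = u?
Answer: -154580085/147071 ≈ -1051.1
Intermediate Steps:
Z(U) = -15*U (Z(U) = 3*(U*(-5)) = 3*(-5*U) = -15*U)
G = -1035 (G = -6 + 3*(-7)**3 = -6 + 3*(-343) = -6 - 1029 = -1035)
Z((-5 - 405)/(1/384 - 383)) + G = -15*(-5 - 405)/(1/384 - 383) - 1035 = -(-6150)/(1/384 - 383) - 1035 = -(-6150)/(-147071/384) - 1035 = -(-6150)*(-384)/147071 - 1035 = -15*157440/147071 - 1035 = -2361600/147071 - 1035 = -154580085/147071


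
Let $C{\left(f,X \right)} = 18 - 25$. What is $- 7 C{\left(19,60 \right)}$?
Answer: $49$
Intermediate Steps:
$C{\left(f,X \right)} = -7$ ($C{\left(f,X \right)} = 18 - 25 = -7$)
$- 7 C{\left(19,60 \right)} = \left(-7\right) \left(-7\right) = 49$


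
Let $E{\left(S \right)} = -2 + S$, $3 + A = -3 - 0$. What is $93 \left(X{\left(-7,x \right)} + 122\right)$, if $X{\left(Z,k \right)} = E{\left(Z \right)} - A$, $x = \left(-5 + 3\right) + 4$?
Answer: $11067$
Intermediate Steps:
$A = -6$ ($A = -3 - 3 = -6$)
$x = 2$ ($x = -2 + 4 = 2$)
$X{\left(Z,k \right)} = 4 + Z$ ($X{\left(Z,k \right)} = \left(-2 + Z\right) - -6 = \left(-2 + Z\right) + 6 = 4 + Z$)
$93 \left(X{\left(-7,x \right)} + 122\right) = 93 \left(\left(4 - 7\right) + 122\right) = 93 \left(-3 + 122\right) = 93 \cdot 119 = 11067$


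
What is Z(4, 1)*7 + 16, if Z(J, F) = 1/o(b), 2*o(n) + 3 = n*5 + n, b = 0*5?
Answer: 34/3 ≈ 11.333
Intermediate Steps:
b = 0
o(n) = -3/2 + 3*n (o(n) = -3/2 + (n*5 + n)/2 = -3/2 + (5*n + n)/2 = -3/2 + (6*n)/2 = -3/2 + 3*n)
Z(J, F) = -⅔ (Z(J, F) = 1/(-3/2 + 3*0) = 1/(-3/2 + 0) = 1/(-3/2) = -⅔)
Z(4, 1)*7 + 16 = -⅔*7 + 16 = -14/3 + 16 = 34/3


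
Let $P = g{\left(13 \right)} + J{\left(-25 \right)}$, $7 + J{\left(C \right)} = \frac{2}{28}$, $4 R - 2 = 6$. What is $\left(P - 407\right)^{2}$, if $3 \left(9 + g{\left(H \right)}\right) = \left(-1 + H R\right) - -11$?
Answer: $\frac{33097009}{196} \approx 1.6886 \cdot 10^{5}$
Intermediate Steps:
$R = 2$ ($R = \frac{1}{2} + \frac{1}{4} \cdot 6 = \frac{1}{2} + \frac{3}{2} = 2$)
$g{\left(H \right)} = - \frac{17}{3} + \frac{2 H}{3}$ ($g{\left(H \right)} = -9 + \frac{\left(-1 + H 2\right) - -11}{3} = -9 + \frac{\left(-1 + 2 H\right) + 11}{3} = -9 + \frac{10 + 2 H}{3} = -9 + \left(\frac{10}{3} + \frac{2 H}{3}\right) = - \frac{17}{3} + \frac{2 H}{3}$)
$J{\left(C \right)} = - \frac{97}{14}$ ($J{\left(C \right)} = -7 + \frac{2}{28} = -7 + 2 \cdot \frac{1}{28} = -7 + \frac{1}{14} = - \frac{97}{14}$)
$P = - \frac{55}{14}$ ($P = \left(- \frac{17}{3} + \frac{2}{3} \cdot 13\right) - \frac{97}{14} = \left(- \frac{17}{3} + \frac{26}{3}\right) - \frac{97}{14} = 3 - \frac{97}{14} = - \frac{55}{14} \approx -3.9286$)
$\left(P - 407\right)^{2} = \left(- \frac{55}{14} - 407\right)^{2} = \left(- \frac{5753}{14}\right)^{2} = \frac{33097009}{196}$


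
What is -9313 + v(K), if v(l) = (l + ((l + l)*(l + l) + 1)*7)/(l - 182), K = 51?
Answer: -1292889/131 ≈ -9869.4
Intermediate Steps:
v(l) = (7 + l + 28*l²)/(-182 + l) (v(l) = (l + ((2*l)*(2*l) + 1)*7)/(-182 + l) = (l + (4*l² + 1)*7)/(-182 + l) = (l + (1 + 4*l²)*7)/(-182 + l) = (l + (7 + 28*l²))/(-182 + l) = (7 + l + 28*l²)/(-182 + l))
-9313 + v(K) = -9313 + (7 + 51 + 28*51²)/(-182 + 51) = -9313 + (7 + 51 + 28*2601)/(-131) = -9313 - (7 + 51 + 72828)/131 = -9313 - 1/131*72886 = -9313 - 72886/131 = -1292889/131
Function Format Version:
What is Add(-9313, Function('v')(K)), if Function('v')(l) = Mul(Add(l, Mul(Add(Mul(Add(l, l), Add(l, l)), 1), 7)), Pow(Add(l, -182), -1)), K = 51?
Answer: Rational(-1292889, 131) ≈ -9869.4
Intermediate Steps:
Function('v')(l) = Mul(Pow(Add(-182, l), -1), Add(7, l, Mul(28, Pow(l, 2)))) (Function('v')(l) = Mul(Add(l, Mul(Add(Mul(Mul(2, l), Mul(2, l)), 1), 7)), Pow(Add(-182, l), -1)) = Mul(Add(l, Mul(Add(Mul(4, Pow(l, 2)), 1), 7)), Pow(Add(-182, l), -1)) = Mul(Add(l, Mul(Add(1, Mul(4, Pow(l, 2))), 7)), Pow(Add(-182, l), -1)) = Mul(Add(l, Add(7, Mul(28, Pow(l, 2)))), Pow(Add(-182, l), -1)) = Mul(Add(7, l, Mul(28, Pow(l, 2))), Pow(Add(-182, l), -1)) = Mul(Pow(Add(-182, l), -1), Add(7, l, Mul(28, Pow(l, 2)))))
Add(-9313, Function('v')(K)) = Add(-9313, Mul(Pow(Add(-182, 51), -1), Add(7, 51, Mul(28, Pow(51, 2))))) = Add(-9313, Mul(Pow(-131, -1), Add(7, 51, Mul(28, 2601)))) = Add(-9313, Mul(Rational(-1, 131), Add(7, 51, 72828))) = Add(-9313, Mul(Rational(-1, 131), 72886)) = Add(-9313, Rational(-72886, 131)) = Rational(-1292889, 131)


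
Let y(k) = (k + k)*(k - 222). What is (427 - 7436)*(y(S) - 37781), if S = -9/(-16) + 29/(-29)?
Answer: 33720684495/128 ≈ 2.6344e+8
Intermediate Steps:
S = -7/16 (S = -9*(-1/16) + 29*(-1/29) = 9/16 - 1 = -7/16 ≈ -0.43750)
y(k) = 2*k*(-222 + k) (y(k) = (2*k)*(-222 + k) = 2*k*(-222 + k))
(427 - 7436)*(y(S) - 37781) = (427 - 7436)*(2*(-7/16)*(-222 - 7/16) - 37781) = -7009*(2*(-7/16)*(-3559/16) - 37781) = -7009*(24913/128 - 37781) = -7009*(-4811055/128) = 33720684495/128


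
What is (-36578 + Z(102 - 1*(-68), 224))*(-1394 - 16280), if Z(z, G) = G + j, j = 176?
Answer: 639409972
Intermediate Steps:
Z(z, G) = 176 + G (Z(z, G) = G + 176 = 176 + G)
(-36578 + Z(102 - 1*(-68), 224))*(-1394 - 16280) = (-36578 + (176 + 224))*(-1394 - 16280) = (-36578 + 400)*(-17674) = -36178*(-17674) = 639409972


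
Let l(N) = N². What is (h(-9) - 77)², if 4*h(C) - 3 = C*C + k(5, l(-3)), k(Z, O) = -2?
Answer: 12769/4 ≈ 3192.3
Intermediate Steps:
h(C) = ¼ + C²/4 (h(C) = ¾ + (C*C - 2)/4 = ¾ + (C² - 2)/4 = ¾ + (-2 + C²)/4 = ¾ + (-½ + C²/4) = ¼ + C²/4)
(h(-9) - 77)² = ((¼ + (¼)*(-9)²) - 77)² = ((¼ + (¼)*81) - 77)² = ((¼ + 81/4) - 77)² = (41/2 - 77)² = (-113/2)² = 12769/4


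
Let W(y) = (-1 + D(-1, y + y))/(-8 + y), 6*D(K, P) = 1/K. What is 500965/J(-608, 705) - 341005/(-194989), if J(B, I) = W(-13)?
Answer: 1758288299935/194989 ≈ 9.0174e+6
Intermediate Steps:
D(K, P) = 1/(6*K)
W(y) = -7/(6*(-8 + y)) (W(y) = (-1 + (⅙)/(-1))/(-8 + y) = (-1 + (⅙)*(-1))/(-8 + y) = (-1 - ⅙)/(-8 + y) = -7/(6*(-8 + y)))
J(B, I) = 1/18 (J(B, I) = -7/(-48 + 6*(-13)) = -7/(-48 - 78) = -7/(-126) = -7*(-1/126) = 1/18)
500965/J(-608, 705) - 341005/(-194989) = 500965/(1/18) - 341005/(-194989) = 500965*18 - 341005*(-1/194989) = 9017370 + 341005/194989 = 1758288299935/194989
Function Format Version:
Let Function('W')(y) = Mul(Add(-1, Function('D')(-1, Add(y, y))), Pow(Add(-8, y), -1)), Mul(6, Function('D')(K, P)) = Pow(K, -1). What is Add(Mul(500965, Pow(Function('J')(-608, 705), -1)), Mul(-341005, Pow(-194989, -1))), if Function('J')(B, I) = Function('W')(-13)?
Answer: Rational(1758288299935, 194989) ≈ 9.0174e+6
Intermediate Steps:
Function('D')(K, P) = Mul(Rational(1, 6), Pow(K, -1))
Function('W')(y) = Mul(Rational(-7, 6), Pow(Add(-8, y), -1)) (Function('W')(y) = Mul(Add(-1, Mul(Rational(1, 6), Pow(-1, -1))), Pow(Add(-8, y), -1)) = Mul(Add(-1, Mul(Rational(1, 6), -1)), Pow(Add(-8, y), -1)) = Mul(Add(-1, Rational(-1, 6)), Pow(Add(-8, y), -1)) = Mul(Rational(-7, 6), Pow(Add(-8, y), -1)))
Function('J')(B, I) = Rational(1, 18) (Function('J')(B, I) = Mul(-7, Pow(Add(-48, Mul(6, -13)), -1)) = Mul(-7, Pow(Add(-48, -78), -1)) = Mul(-7, Pow(-126, -1)) = Mul(-7, Rational(-1, 126)) = Rational(1, 18))
Add(Mul(500965, Pow(Function('J')(-608, 705), -1)), Mul(-341005, Pow(-194989, -1))) = Add(Mul(500965, Pow(Rational(1, 18), -1)), Mul(-341005, Pow(-194989, -1))) = Add(Mul(500965, 18), Mul(-341005, Rational(-1, 194989))) = Add(9017370, Rational(341005, 194989)) = Rational(1758288299935, 194989)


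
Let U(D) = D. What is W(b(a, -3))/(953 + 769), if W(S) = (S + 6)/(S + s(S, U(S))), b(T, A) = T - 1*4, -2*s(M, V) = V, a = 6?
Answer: 4/861 ≈ 0.0046458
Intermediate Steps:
s(M, V) = -V/2
b(T, A) = -4 + T (b(T, A) = T - 4 = -4 + T)
W(S) = 2*(6 + S)/S (W(S) = (S + 6)/(S - S/2) = (6 + S)/((S/2)) = (6 + S)*(2/S) = 2*(6 + S)/S)
W(b(a, -3))/(953 + 769) = (2 + 12/(-4 + 6))/(953 + 769) = (2 + 12/2)/1722 = (2 + 12*(1/2))*(1/1722) = (2 + 6)*(1/1722) = 8*(1/1722) = 4/861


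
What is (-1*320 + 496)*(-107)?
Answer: -18832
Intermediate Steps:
(-1*320 + 496)*(-107) = (-320 + 496)*(-107) = 176*(-107) = -18832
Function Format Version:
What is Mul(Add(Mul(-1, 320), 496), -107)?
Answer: -18832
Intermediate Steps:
Mul(Add(Mul(-1, 320), 496), -107) = Mul(Add(-320, 496), -107) = Mul(176, -107) = -18832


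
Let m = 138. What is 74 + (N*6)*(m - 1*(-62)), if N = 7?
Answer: 8474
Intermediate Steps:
74 + (N*6)*(m - 1*(-62)) = 74 + (7*6)*(138 - 1*(-62)) = 74 + 42*(138 + 62) = 74 + 42*200 = 74 + 8400 = 8474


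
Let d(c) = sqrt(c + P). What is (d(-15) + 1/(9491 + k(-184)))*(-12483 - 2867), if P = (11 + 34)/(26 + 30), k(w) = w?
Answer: -15350/9307 - 7675*I*sqrt(11130)/14 ≈ -1.6493 - 57836.0*I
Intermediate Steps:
P = 45/56 ≈ 0.80357
d(c) = sqrt(45/56 + c) (d(c) = sqrt(c + 45/56) = sqrt(45/56 + c))
(d(-15) + 1/(9491 + k(-184)))*(-12483 - 2867) = (sqrt(630 + 784*(-15))/28 + 1/(9491 - 184))*(-12483 - 2867) = (sqrt(630 - 11760)/28 + 1/9307)*(-15350) = (sqrt(-11130)/28 + 1/9307)*(-15350) = ((I*sqrt(11130))/28 + 1/9307)*(-15350) = (I*sqrt(11130)/28 + 1/9307)*(-15350) = (1/9307 + I*sqrt(11130)/28)*(-15350) = -15350/9307 - 7675*I*sqrt(11130)/14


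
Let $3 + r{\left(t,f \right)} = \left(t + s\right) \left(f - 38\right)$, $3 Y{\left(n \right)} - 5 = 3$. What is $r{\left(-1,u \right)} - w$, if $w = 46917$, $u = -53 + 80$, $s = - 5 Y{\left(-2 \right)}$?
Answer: $- \frac{140287}{3} \approx -46762.0$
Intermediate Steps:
$Y{\left(n \right)} = \frac{8}{3}$ ($Y{\left(n \right)} = \frac{5}{3} + \frac{1}{3} \cdot 3 = \frac{5}{3} + 1 = \frac{8}{3}$)
$s = - \frac{40}{3}$ ($s = \left(-5\right) \frac{8}{3} = - \frac{40}{3} \approx -13.333$)
$u = 27$
$r{\left(t,f \right)} = -3 + \left(-38 + f\right) \left(- \frac{40}{3} + t\right)$ ($r{\left(t,f \right)} = -3 + \left(t - \frac{40}{3}\right) \left(f - 38\right) = -3 + \left(- \frac{40}{3} + t\right) \left(f + \left(-51 + 13\right)\right) = -3 + \left(- \frac{40}{3} + t\right) \left(f - 38\right) = -3 + \left(- \frac{40}{3} + t\right) \left(-38 + f\right) = -3 + \left(-38 + f\right) \left(- \frac{40}{3} + t\right)$)
$r{\left(-1,u \right)} - w = \left(\frac{1511}{3} - -38 - 360 + 27 \left(-1\right)\right) - 46917 = \left(\frac{1511}{3} + 38 - 360 - 27\right) - 46917 = \frac{464}{3} - 46917 = - \frac{140287}{3}$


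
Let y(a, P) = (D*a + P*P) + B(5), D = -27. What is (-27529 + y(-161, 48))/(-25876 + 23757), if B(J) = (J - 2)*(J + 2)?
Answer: 20857/2119 ≈ 9.8428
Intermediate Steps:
B(J) = (-2 + J)*(2 + J)
y(a, P) = 21 + P**2 - 27*a (y(a, P) = (-27*a + P*P) + (-4 + 5**2) = (-27*a + P**2) + (-4 + 25) = (P**2 - 27*a) + 21 = 21 + P**2 - 27*a)
(-27529 + y(-161, 48))/(-25876 + 23757) = (-27529 + (21 + 48**2 - 27*(-161)))/(-25876 + 23757) = (-27529 + (21 + 2304 + 4347))/(-2119) = (-27529 + 6672)*(-1/2119) = -20857*(-1/2119) = 20857/2119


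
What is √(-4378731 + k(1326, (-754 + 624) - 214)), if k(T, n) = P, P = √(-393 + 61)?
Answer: √(-4378731 + 2*I*√83) ≈ 0.004 + 2092.5*I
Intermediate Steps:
P = 2*I*√83 (P = √(-332) = 2*I*√83 ≈ 18.221*I)
k(T, n) = 2*I*√83
√(-4378731 + k(1326, (-754 + 624) - 214)) = √(-4378731 + 2*I*√83)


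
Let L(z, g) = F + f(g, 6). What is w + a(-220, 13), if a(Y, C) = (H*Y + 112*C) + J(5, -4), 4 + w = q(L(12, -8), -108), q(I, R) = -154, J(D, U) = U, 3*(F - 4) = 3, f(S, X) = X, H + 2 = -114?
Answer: 26814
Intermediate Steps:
H = -116 (H = -2 - 114 = -116)
F = 5 (F = 4 + (⅓)*3 = 4 + 1 = 5)
L(z, g) = 11 (L(z, g) = 5 + 6 = 11)
w = -158 (w = -4 - 154 = -158)
a(Y, C) = -4 - 116*Y + 112*C (a(Y, C) = (-116*Y + 112*C) - 4 = -4 - 116*Y + 112*C)
w + a(-220, 13) = -158 + (-4 - 116*(-220) + 112*13) = -158 + (-4 + 25520 + 1456) = -158 + 26972 = 26814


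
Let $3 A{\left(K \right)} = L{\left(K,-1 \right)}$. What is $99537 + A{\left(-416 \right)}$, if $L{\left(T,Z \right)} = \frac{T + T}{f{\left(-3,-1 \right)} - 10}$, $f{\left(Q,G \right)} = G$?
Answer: $\frac{3285553}{33} \approx 99562.0$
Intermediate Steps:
$L{\left(T,Z \right)} = - \frac{2 T}{11}$ ($L{\left(T,Z \right)} = \frac{T + T}{-1 - 10} = \frac{2 T}{-11} = 2 T \left(- \frac{1}{11}\right) = - \frac{2 T}{11}$)
$A{\left(K \right)} = - \frac{2 K}{33}$ ($A{\left(K \right)} = \frac{\left(- \frac{2}{11}\right) K}{3} = - \frac{2 K}{33}$)
$99537 + A{\left(-416 \right)} = 99537 - - \frac{832}{33} = 99537 + \frac{832}{33} = \frac{3285553}{33}$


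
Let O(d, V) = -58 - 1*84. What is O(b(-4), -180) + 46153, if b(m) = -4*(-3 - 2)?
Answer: 46011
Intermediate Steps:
b(m) = 20 (b(m) = -4*(-5) = 20)
O(d, V) = -142 (O(d, V) = -58 - 84 = -142)
O(b(-4), -180) + 46153 = -142 + 46153 = 46011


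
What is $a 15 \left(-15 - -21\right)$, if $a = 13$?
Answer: $1170$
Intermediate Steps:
$a 15 \left(-15 - -21\right) = 13 \cdot 15 \left(-15 - -21\right) = 195 \left(-15 + 21\right) = 195 \cdot 6 = 1170$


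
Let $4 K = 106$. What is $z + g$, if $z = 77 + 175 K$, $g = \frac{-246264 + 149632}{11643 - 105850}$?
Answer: $\frac{888471067}{188414} \approx 4715.5$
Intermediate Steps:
$K = \frac{53}{2}$ ($K = \frac{1}{4} \cdot 106 = \frac{53}{2} \approx 26.5$)
$g = \frac{96632}{94207}$ ($g = - \frac{96632}{-94207} = \left(-96632\right) \left(- \frac{1}{94207}\right) = \frac{96632}{94207} \approx 1.0257$)
$z = \frac{9429}{2}$ ($z = 77 + 175 \cdot \frac{53}{2} = 77 + \frac{9275}{2} = \frac{9429}{2} \approx 4714.5$)
$z + g = \frac{9429}{2} + \frac{96632}{94207} = \frac{888471067}{188414}$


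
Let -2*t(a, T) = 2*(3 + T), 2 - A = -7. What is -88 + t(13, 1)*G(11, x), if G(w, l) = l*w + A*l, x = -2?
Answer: 72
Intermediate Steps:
A = 9 (A = 2 - 1*(-7) = 2 + 7 = 9)
t(a, T) = -3 - T (t(a, T) = -(3 + T) = -(6 + 2*T)/2 = -3 - T)
G(w, l) = 9*l + l*w (G(w, l) = l*w + 9*l = 9*l + l*w)
-88 + t(13, 1)*G(11, x) = -88 + (-3 - 1*1)*(-2*(9 + 11)) = -88 + (-3 - 1)*(-2*20) = -88 - 4*(-40) = -88 + 160 = 72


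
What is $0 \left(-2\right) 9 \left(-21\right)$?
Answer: $0$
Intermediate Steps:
$0 \left(-2\right) 9 \left(-21\right) = 0 \cdot 9 \left(-21\right) = 0 \left(-21\right) = 0$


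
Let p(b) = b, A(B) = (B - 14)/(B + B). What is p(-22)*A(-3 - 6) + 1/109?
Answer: -27568/981 ≈ -28.102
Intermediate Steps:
A(B) = (-14 + B)/(2*B) (A(B) = (-14 + B)/((2*B)) = (-14 + B)*(1/(2*B)) = (-14 + B)/(2*B))
p(-22)*A(-3 - 6) + 1/109 = -11*(-14 + (-3 - 6))/(-3 - 6) + 1/109 = -11*(-14 - 9)/(-9) + 1/109 = -11*(-1)*(-23)/9 + 1/109 = -22*23/18 + 1/109 = -253/9 + 1/109 = -27568/981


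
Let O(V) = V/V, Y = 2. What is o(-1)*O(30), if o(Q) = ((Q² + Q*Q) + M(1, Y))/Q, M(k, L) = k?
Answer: -3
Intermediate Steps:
O(V) = 1
o(Q) = (1 + 2*Q²)/Q (o(Q) = ((Q² + Q*Q) + 1)/Q = ((Q² + Q²) + 1)/Q = (2*Q² + 1)/Q = (1 + 2*Q²)/Q)
o(-1)*O(30) = (1/(-1) + 2*(-1))*1 = (-1 - 2)*1 = -3*1 = -3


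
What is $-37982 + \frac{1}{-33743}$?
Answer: $- \frac{1281626627}{33743} \approx -37982.0$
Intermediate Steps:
$-37982 + \frac{1}{-33743} = -37982 - \frac{1}{33743} = - \frac{1281626627}{33743}$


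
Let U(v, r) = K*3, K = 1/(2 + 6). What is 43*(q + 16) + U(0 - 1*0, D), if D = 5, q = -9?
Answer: 2411/8 ≈ 301.38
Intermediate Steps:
K = 1/8 ≈ 0.12500
U(v, r) = 3/8 (U(v, r) = (1/8)*3 = 3/8)
43*(q + 16) + U(0 - 1*0, D) = 43*(-9 + 16) + 3/8 = 43*7 + 3/8 = 301 + 3/8 = 2411/8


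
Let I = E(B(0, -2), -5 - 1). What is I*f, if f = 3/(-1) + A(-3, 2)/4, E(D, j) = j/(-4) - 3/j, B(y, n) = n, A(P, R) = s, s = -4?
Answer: -8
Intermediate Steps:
A(P, R) = -4
E(D, j) = -3/j - j/4 (E(D, j) = j*(-¼) - 3/j = -j/4 - 3/j = -3/j - j/4)
f = -4 (f = 3/(-1) - 4/4 = 3*(-1) - 4*¼ = -3 - 1 = -4)
I = 2 (I = -3/(-5 - 1) - (-5 - 1)/4 = -3/(-6) - ¼*(-6) = -3*(-⅙) + 3/2 = ½ + 3/2 = 2)
I*f = 2*(-4) = -8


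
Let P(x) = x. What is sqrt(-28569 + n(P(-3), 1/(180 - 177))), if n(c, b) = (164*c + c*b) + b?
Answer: I*sqrt(261555)/3 ≈ 170.47*I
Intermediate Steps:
n(c, b) = b + 164*c + b*c (n(c, b) = (164*c + b*c) + b = b + 164*c + b*c)
sqrt(-28569 + n(P(-3), 1/(180 - 177))) = sqrt(-28569 + (1/(180 - 177) + 164*(-3) - 3/(180 - 177))) = sqrt(-28569 + (1/3 - 492 - 3/3)) = sqrt(-28569 + (1/3 - 492 + (1/3)*(-3))) = sqrt(-28569 + (1/3 - 492 - 1)) = sqrt(-28569 - 1478/3) = sqrt(-87185/3) = I*sqrt(261555)/3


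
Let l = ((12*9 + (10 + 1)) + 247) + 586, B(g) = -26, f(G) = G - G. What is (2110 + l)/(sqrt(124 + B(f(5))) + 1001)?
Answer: 437866/143129 - 3062*sqrt(2)/143129 ≈ 3.0290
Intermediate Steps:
f(G) = 0
l = 952 (l = ((108 + 11) + 247) + 586 = (119 + 247) + 586 = 366 + 586 = 952)
(2110 + l)/(sqrt(124 + B(f(5))) + 1001) = (2110 + 952)/(sqrt(124 - 26) + 1001) = 3062/(sqrt(98) + 1001) = 3062/(7*sqrt(2) + 1001) = 3062/(1001 + 7*sqrt(2))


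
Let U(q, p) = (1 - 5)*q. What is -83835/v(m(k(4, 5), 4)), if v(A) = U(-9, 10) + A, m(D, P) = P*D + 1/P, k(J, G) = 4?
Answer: -335340/209 ≈ -1604.5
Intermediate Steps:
U(q, p) = -4*q
m(D, P) = 1/P + D*P (m(D, P) = D*P + 1/P = 1/P + D*P)
v(A) = 36 + A (v(A) = -4*(-9) + A = 36 + A)
-83835/v(m(k(4, 5), 4)) = -83835/(36 + (1/4 + 4*4)) = -83835/(36 + (¼ + 16)) = -83835/(36 + 65/4) = -83835/209/4 = -83835*4/209 = -335340/209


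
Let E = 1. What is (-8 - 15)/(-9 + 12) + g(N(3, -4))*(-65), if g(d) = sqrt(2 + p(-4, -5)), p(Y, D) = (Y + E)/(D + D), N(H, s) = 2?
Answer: -23/3 - 13*sqrt(230)/2 ≈ -106.24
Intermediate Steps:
p(Y, D) = (1 + Y)/(2*D) (p(Y, D) = (Y + 1)/(D + D) = (1 + Y)/((2*D)) = (1 + Y)*(1/(2*D)) = (1 + Y)/(2*D))
g(d) = sqrt(230)/10 (g(d) = sqrt(2 + (1/2)*(1 - 4)/(-5)) = sqrt(2 + (1/2)*(-1/5)*(-3)) = sqrt(2 + 3/10) = sqrt(23/10) = sqrt(230)/10)
(-8 - 15)/(-9 + 12) + g(N(3, -4))*(-65) = (-8 - 15)/(-9 + 12) + (sqrt(230)/10)*(-65) = -23/3 - 13*sqrt(230)/2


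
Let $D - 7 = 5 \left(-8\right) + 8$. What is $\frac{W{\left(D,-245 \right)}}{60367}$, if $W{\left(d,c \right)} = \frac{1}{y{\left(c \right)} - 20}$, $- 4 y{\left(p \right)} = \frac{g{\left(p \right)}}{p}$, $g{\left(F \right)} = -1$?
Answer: $- \frac{980}{1183253567} \approx -8.2822 \cdot 10^{-7}$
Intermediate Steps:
$y{\left(p \right)} = \frac{1}{4 p}$ ($y{\left(p \right)} = - \frac{\left(-1\right) \frac{1}{p}}{4} = \frac{1}{4 p}$)
$D = -25$ ($D = 7 + \left(5 \left(-8\right) + 8\right) = 7 + \left(-40 + 8\right) = 7 - 32 = -25$)
$W{\left(d,c \right)} = \frac{1}{-20 + \frac{1}{4 c}}$ ($W{\left(d,c \right)} = \frac{1}{\frac{1}{4 c} - 20} = \frac{1}{-20 + \frac{1}{4 c}}$)
$\frac{W{\left(D,-245 \right)}}{60367} = \frac{\left(-4\right) \left(-245\right) \frac{1}{-1 + 80 \left(-245\right)}}{60367} = \left(-4\right) \left(-245\right) \frac{1}{-1 - 19600} \cdot \frac{1}{60367} = \left(-4\right) \left(-245\right) \frac{1}{-19601} \cdot \frac{1}{60367} = \left(-4\right) \left(-245\right) \left(- \frac{1}{19601}\right) \frac{1}{60367} = \left(- \frac{980}{19601}\right) \frac{1}{60367} = - \frac{980}{1183253567}$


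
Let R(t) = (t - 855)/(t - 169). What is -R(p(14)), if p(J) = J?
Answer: -841/155 ≈ -5.4258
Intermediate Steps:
R(t) = (-855 + t)/(-169 + t)
-R(p(14)) = -(-855 + 14)/(-169 + 14) = -(-841)/(-155) = -(-1)*(-841)/155 = -1*841/155 = -841/155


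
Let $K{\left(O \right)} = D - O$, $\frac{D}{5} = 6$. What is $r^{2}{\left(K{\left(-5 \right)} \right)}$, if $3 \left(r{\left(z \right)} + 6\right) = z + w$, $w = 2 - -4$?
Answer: $\frac{529}{9} \approx 58.778$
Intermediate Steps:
$D = 30$ ($D = 5 \cdot 6 = 30$)
$K{\left(O \right)} = 30 - O$
$w = 6$ ($w = 2 + 4 = 6$)
$r{\left(z \right)} = -4 + \frac{z}{3}$ ($r{\left(z \right)} = -6 + \frac{z + 6}{3} = -6 + \frac{6 + z}{3} = -6 + \left(2 + \frac{z}{3}\right) = -4 + \frac{z}{3}$)
$r^{2}{\left(K{\left(-5 \right)} \right)} = \left(-4 + \frac{30 - -5}{3}\right)^{2} = \left(-4 + \frac{30 + 5}{3}\right)^{2} = \left(-4 + \frac{1}{3} \cdot 35\right)^{2} = \left(-4 + \frac{35}{3}\right)^{2} = \left(\frac{23}{3}\right)^{2} = \frac{529}{9}$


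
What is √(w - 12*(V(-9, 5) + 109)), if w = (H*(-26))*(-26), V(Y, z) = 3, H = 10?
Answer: 2*√1354 ≈ 73.594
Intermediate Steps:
w = 6760 (w = (10*(-26))*(-26) = -260*(-26) = 6760)
√(w - 12*(V(-9, 5) + 109)) = √(6760 - 12*(3 + 109)) = √(6760 - 12*112) = √(6760 - 1344) = √5416 = 2*√1354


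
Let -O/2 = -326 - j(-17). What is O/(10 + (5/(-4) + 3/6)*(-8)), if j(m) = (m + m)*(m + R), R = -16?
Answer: 181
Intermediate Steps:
j(m) = 2*m*(-16 + m) (j(m) = (m + m)*(m - 16) = (2*m)*(-16 + m) = 2*m*(-16 + m))
O = 2896 (O = -2*(-326 - 2*(-17)*(-16 - 17)) = -2*(-326 - 2*(-17)*(-33)) = -2*(-326 - 1*1122) = -2*(-326 - 1122) = -2*(-1448) = 2896)
O/(10 + (5/(-4) + 3/6)*(-8)) = 2896/(10 + (5/(-4) + 3/6)*(-8)) = 2896/(10 + (5*(-¼) + 3*(⅙))*(-8)) = 2896/(10 + (-5/4 + ½)*(-8)) = 2896/(10 - ¾*(-8)) = 2896/(10 + 6) = 2896/16 = 2896*(1/16) = 181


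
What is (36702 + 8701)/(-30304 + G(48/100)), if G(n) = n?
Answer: -1135075/757588 ≈ -1.4983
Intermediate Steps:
(36702 + 8701)/(-30304 + G(48/100)) = (36702 + 8701)/(-30304 + 48/100) = 45403/(-30304 + 48*(1/100)) = 45403/(-30304 + 12/25) = 45403/(-757588/25) = 45403*(-25/757588) = -1135075/757588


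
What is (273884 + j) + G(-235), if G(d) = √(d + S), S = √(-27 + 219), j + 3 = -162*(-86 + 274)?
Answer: 243425 + √(-235 + 8*√3) ≈ 2.4343e+5 + 14.871*I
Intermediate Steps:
j = -30459 (j = -3 - 162*(-86 + 274) = -3 - 162*188 = -3 - 30456 = -30459)
S = 8*√3 (S = √192 = 8*√3 ≈ 13.856)
G(d) = √(d + 8*√3)
(273884 + j) + G(-235) = (273884 - 30459) + √(-235 + 8*√3) = 243425 + √(-235 + 8*√3)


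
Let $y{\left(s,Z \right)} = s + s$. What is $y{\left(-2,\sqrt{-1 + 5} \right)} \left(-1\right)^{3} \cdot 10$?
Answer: $40$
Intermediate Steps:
$y{\left(s,Z \right)} = 2 s$
$y{\left(-2,\sqrt{-1 + 5} \right)} \left(-1\right)^{3} \cdot 10 = 2 \left(-2\right) \left(-1\right)^{3} \cdot 10 = \left(-4\right) \left(-1\right) 10 = 4 \cdot 10 = 40$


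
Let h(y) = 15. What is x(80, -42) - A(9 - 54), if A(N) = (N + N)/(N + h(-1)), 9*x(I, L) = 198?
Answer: 19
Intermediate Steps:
x(I, L) = 22 (x(I, L) = (1/9)*198 = 22)
A(N) = 2*N/(15 + N) (A(N) = (N + N)/(N + 15) = (2*N)/(15 + N) = 2*N/(15 + N))
x(80, -42) - A(9 - 54) = 22 - 2*(9 - 54)/(15 + (9 - 54)) = 22 - 2*(-45)/(15 - 45) = 22 - 2*(-45)/(-30) = 22 - 2*(-45)*(-1)/30 = 22 - 1*3 = 22 - 3 = 19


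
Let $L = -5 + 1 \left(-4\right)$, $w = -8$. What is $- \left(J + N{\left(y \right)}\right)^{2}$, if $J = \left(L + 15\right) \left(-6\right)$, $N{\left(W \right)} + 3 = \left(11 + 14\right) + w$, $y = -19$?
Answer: $-484$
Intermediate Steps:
$L = -9$ ($L = -5 - 4 = -9$)
$N{\left(W \right)} = 14$ ($N{\left(W \right)} = -3 + \left(\left(11 + 14\right) - 8\right) = -3 + \left(25 - 8\right) = -3 + 17 = 14$)
$J = -36$ ($J = \left(-9 + 15\right) \left(-6\right) = 6 \left(-6\right) = -36$)
$- \left(J + N{\left(y \right)}\right)^{2} = - \left(-36 + 14\right)^{2} = - \left(-22\right)^{2} = \left(-1\right) 484 = -484$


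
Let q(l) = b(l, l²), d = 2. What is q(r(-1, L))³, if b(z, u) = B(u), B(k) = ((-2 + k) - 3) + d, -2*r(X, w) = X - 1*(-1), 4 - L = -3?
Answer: -27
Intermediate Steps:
L = 7 (L = 4 - 1*(-3) = 4 + 3 = 7)
r(X, w) = -½ - X/2 (r(X, w) = -(X - 1*(-1))/2 = -(X + 1)/2 = -(1 + X)/2 = -½ - X/2)
B(k) = -3 + k (B(k) = ((-2 + k) - 3) + 2 = (-5 + k) + 2 = -3 + k)
b(z, u) = -3 + u
q(l) = -3 + l²
q(r(-1, L))³ = (-3 + (-½ - ½*(-1))²)³ = (-3 + (-½ + ½)²)³ = (-3 + 0²)³ = (-3 + 0)³ = (-3)³ = -27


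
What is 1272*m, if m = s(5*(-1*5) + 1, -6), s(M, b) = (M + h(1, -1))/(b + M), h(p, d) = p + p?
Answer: 4664/5 ≈ 932.80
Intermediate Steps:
h(p, d) = 2*p
s(M, b) = (2 + M)/(M + b) (s(M, b) = (M + 2*1)/(b + M) = (M + 2)/(M + b) = (2 + M)/(M + b))
m = 11/15 (m = (2 + (5*(-1*5) + 1))/((5*(-1*5) + 1) - 6) = (2 + (5*(-5) + 1))/((5*(-5) + 1) - 6) = (2 + (-25 + 1))/((-25 + 1) - 6) = (2 - 24)/(-24 - 6) = -22/(-30) = -1/30*(-22) = 11/15 ≈ 0.73333)
1272*m = 1272*(11/15) = 4664/5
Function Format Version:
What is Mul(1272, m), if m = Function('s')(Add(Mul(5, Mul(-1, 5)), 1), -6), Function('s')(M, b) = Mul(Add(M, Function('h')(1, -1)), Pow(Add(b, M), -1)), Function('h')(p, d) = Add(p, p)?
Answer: Rational(4664, 5) ≈ 932.80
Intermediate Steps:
Function('h')(p, d) = Mul(2, p)
Function('s')(M, b) = Mul(Pow(Add(M, b), -1), Add(2, M)) (Function('s')(M, b) = Mul(Add(M, Mul(2, 1)), Pow(Add(b, M), -1)) = Mul(Add(M, 2), Pow(Add(M, b), -1)) = Mul(Add(2, M), Pow(Add(M, b), -1)) = Mul(Pow(Add(M, b), -1), Add(2, M)))
m = Rational(11, 15) (m = Mul(Pow(Add(Add(Mul(5, Mul(-1, 5)), 1), -6), -1), Add(2, Add(Mul(5, Mul(-1, 5)), 1))) = Mul(Pow(Add(Add(Mul(5, -5), 1), -6), -1), Add(2, Add(Mul(5, -5), 1))) = Mul(Pow(Add(Add(-25, 1), -6), -1), Add(2, Add(-25, 1))) = Mul(Pow(Add(-24, -6), -1), Add(2, -24)) = Mul(Pow(-30, -1), -22) = Mul(Rational(-1, 30), -22) = Rational(11, 15) ≈ 0.73333)
Mul(1272, m) = Mul(1272, Rational(11, 15)) = Rational(4664, 5)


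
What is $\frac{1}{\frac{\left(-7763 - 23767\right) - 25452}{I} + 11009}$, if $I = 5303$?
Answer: $\frac{5303}{58323745} \approx 9.0924 \cdot 10^{-5}$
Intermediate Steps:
$\frac{1}{\frac{\left(-7763 - 23767\right) - 25452}{I} + 11009} = \frac{1}{\frac{\left(-7763 - 23767\right) - 25452}{5303} + 11009} = \frac{1}{\left(-31530 - 25452\right) \frac{1}{5303} + 11009} = \frac{1}{\left(-56982\right) \frac{1}{5303} + 11009} = \frac{1}{- \frac{56982}{5303} + 11009} = \frac{1}{\frac{58323745}{5303}} = \frac{5303}{58323745}$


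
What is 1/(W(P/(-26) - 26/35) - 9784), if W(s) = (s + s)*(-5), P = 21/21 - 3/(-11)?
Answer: -1001/9785858 ≈ -0.00010229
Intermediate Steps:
P = 14/11 (P = 21*(1/21) - 3*(-1/11) = 1 + 3/11 = 14/11 ≈ 1.2727)
W(s) = -10*s (W(s) = (2*s)*(-5) = -10*s)
1/(W(P/(-26) - 26/35) - 9784) = 1/(-10*((14/11)/(-26) - 26/35) - 9784) = 1/(-10*((14/11)*(-1/26) - 26*1/35) - 9784) = 1/(-10*(-7/143 - 26/35) - 9784) = 1/(-10*(-3963/5005) - 9784) = 1/(7926/1001 - 9784) = 1/(-9785858/1001) = -1001/9785858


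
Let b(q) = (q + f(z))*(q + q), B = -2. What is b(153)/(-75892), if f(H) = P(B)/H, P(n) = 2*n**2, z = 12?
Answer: -23511/37946 ≈ -0.61959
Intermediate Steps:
f(H) = 8/H (f(H) = (2*(-2)**2)/H = (2*4)/H = 8/H)
b(q) = 2*q*(2/3 + q) (b(q) = (q + 8/12)*(q + q) = (q + 8*(1/12))*(2*q) = (q + 2/3)*(2*q) = (2/3 + q)*(2*q) = 2*q*(2/3 + q))
b(153)/(-75892) = ((2/3)*153*(2 + 3*153))/(-75892) = ((2/3)*153*(2 + 459))*(-1/75892) = ((2/3)*153*461)*(-1/75892) = 47022*(-1/75892) = -23511/37946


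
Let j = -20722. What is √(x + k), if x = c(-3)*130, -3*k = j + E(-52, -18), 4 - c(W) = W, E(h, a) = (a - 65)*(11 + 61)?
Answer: 2*√22071/3 ≈ 99.042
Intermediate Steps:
E(h, a) = -4680 + 72*a (E(h, a) = (-65 + a)*72 = -4680 + 72*a)
c(W) = 4 - W
k = 26698/3 (k = -(-20722 + (-4680 + 72*(-18)))/3 = -(-20722 + (-4680 - 1296))/3 = -(-20722 - 5976)/3 = -⅓*(-26698) = 26698/3 ≈ 8899.3)
x = 910 (x = (4 - 1*(-3))*130 = (4 + 3)*130 = 7*130 = 910)
√(x + k) = √(910 + 26698/3) = √(29428/3) = 2*√22071/3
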